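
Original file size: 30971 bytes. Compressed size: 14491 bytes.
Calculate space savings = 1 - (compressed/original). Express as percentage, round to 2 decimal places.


ratio = compressed/original = 14491/30971 = 0.467889
savings = 1 - ratio = 1 - 0.467889 = 0.532111
as a percentage: 0.532111 * 100 = 53.21%

Space savings = 1 - 14491/30971 = 53.21%


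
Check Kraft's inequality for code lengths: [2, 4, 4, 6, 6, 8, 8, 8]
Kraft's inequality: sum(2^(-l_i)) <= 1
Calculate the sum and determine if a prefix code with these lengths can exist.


Sum = 2^(-2) + 2^(-4) + 2^(-4) + 2^(-6) + 2^(-6) + 2^(-8) + 2^(-8) + 2^(-8)
    = 0.25 + 0.0625 + 0.0625 + 0.015625 + 0.015625 + 0.00390625 + 0.00390625 + 0.00390625
    = 107/256 = 0.41796875
Since 0.41796875 <= 1, Kraft's inequality IS satisfied.
A prefix code with these lengths CAN exist.

Kraft sum = 0.41796875. Satisfied.


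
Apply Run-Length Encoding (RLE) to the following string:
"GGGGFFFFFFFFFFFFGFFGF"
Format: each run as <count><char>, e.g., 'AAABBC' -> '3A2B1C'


Scanning runs left to right:
  i=0: run of 'G' x 4 -> '4G'
  i=4: run of 'F' x 12 -> '12F'
  i=16: run of 'G' x 1 -> '1G'
  i=17: run of 'F' x 2 -> '2F'
  i=19: run of 'G' x 1 -> '1G'
  i=20: run of 'F' x 1 -> '1F'

RLE = 4G12F1G2F1G1F


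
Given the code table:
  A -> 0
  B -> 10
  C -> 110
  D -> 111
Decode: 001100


Decoding:
0 -> A
0 -> A
110 -> C
0 -> A


Result: AACA


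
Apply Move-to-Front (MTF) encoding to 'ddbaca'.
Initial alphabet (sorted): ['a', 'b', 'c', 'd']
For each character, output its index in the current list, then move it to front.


MTF encoding:
'd': index 3 in ['a', 'b', 'c', 'd'] -> ['d', 'a', 'b', 'c']
'd': index 0 in ['d', 'a', 'b', 'c'] -> ['d', 'a', 'b', 'c']
'b': index 2 in ['d', 'a', 'b', 'c'] -> ['b', 'd', 'a', 'c']
'a': index 2 in ['b', 'd', 'a', 'c'] -> ['a', 'b', 'd', 'c']
'c': index 3 in ['a', 'b', 'd', 'c'] -> ['c', 'a', 'b', 'd']
'a': index 1 in ['c', 'a', 'b', 'd'] -> ['a', 'c', 'b', 'd']


Output: [3, 0, 2, 2, 3, 1]


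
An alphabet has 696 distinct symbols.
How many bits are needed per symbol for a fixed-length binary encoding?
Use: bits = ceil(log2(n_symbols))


log2(696) = 9.4429
Bracket: 2^9 = 512 < 696 <= 2^10 = 1024
So ceil(log2(696)) = 10

bits = ceil(log2(696)) = ceil(9.4429) = 10 bits


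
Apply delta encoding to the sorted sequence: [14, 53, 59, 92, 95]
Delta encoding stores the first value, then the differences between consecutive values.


First value: 14
Deltas:
  53 - 14 = 39
  59 - 53 = 6
  92 - 59 = 33
  95 - 92 = 3


Delta encoded: [14, 39, 6, 33, 3]


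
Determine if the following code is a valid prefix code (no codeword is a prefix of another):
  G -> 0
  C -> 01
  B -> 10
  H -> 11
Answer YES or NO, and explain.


Checking each pair (does one codeword prefix another?):
  G='0' vs C='01': prefix -- VIOLATION

NO -- this is NOT a valid prefix code. G (0) is a prefix of C (01).


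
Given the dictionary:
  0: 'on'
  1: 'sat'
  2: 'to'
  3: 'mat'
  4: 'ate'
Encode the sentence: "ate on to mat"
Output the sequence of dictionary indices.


Look up each word in the dictionary:
  'ate' -> 4
  'on' -> 0
  'to' -> 2
  'mat' -> 3

Encoded: [4, 0, 2, 3]


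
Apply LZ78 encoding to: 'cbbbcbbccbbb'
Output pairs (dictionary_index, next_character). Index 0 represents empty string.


LZ78 encoding steps:
Dictionary: {0: ''}
Step 1: w='' (idx 0), next='c' -> output (0, 'c'), add 'c' as idx 1
Step 2: w='' (idx 0), next='b' -> output (0, 'b'), add 'b' as idx 2
Step 3: w='b' (idx 2), next='b' -> output (2, 'b'), add 'bb' as idx 3
Step 4: w='c' (idx 1), next='b' -> output (1, 'b'), add 'cb' as idx 4
Step 5: w='b' (idx 2), next='c' -> output (2, 'c'), add 'bc' as idx 5
Step 6: w='cb' (idx 4), next='b' -> output (4, 'b'), add 'cbb' as idx 6
Step 7: w='b' (idx 2), end of input -> output (2, '')


Encoded: [(0, 'c'), (0, 'b'), (2, 'b'), (1, 'b'), (2, 'c'), (4, 'b'), (2, '')]


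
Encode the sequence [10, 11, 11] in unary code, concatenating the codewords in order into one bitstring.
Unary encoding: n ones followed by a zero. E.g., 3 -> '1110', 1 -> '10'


Encode each number as n ones followed by a terminating 0:
  10 -> 11111111110 (11 bits)
  11 -> 111111111110 (12 bits)
  11 -> 111111111110 (12 bits)
Total length = 11 + 12 + 12 = 35 bits.

Unary([10, 11, 11]) = 11111111110111111111110111111111110 (35 bits)


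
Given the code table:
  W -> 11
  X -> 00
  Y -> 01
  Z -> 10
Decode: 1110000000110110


Decoding:
11 -> W
10 -> Z
00 -> X
00 -> X
00 -> X
11 -> W
01 -> Y
10 -> Z


Result: WZXXXWYZ


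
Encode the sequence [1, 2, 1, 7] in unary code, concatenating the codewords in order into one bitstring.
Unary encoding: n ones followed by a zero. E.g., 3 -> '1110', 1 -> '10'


Encode each number as n ones followed by a terminating 0:
  1 -> 10 (2 bits)
  2 -> 110 (3 bits)
  1 -> 10 (2 bits)
  7 -> 11111110 (8 bits)
Total length = 2 + 3 + 2 + 8 = 15 bits.

Unary([1, 2, 1, 7]) = 101101011111110 (15 bits)


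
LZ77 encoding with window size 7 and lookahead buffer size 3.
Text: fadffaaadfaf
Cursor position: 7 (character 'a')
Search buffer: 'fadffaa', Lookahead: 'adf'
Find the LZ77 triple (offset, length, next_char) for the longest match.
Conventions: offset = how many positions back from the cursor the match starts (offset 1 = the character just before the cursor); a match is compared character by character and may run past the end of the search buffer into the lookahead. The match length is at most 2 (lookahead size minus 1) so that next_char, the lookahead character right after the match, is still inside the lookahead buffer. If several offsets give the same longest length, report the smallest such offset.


Try each offset into the search buffer:
  offset=1 (pos 6, char 'a'): match length 1
  offset=2 (pos 5, char 'a'): match length 1
  offset=3 (pos 4, char 'f'): match length 0
  offset=4 (pos 3, char 'f'): match length 0
  offset=5 (pos 2, char 'd'): match length 0
  offset=6 (pos 1, char 'a'): match length 2
  offset=7 (pos 0, char 'f'): match length 0
Longest match has length 2 at offset 6.
next_char = character at position 7 + 2 = 9 -> 'f'

Best match: offset=6, length=2 (matching 'ad' starting at position 1)
LZ77 triple: (6, 2, 'f')


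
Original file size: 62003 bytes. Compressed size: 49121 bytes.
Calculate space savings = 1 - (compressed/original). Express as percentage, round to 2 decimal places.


ratio = compressed/original = 49121/62003 = 0.792236
savings = 1 - ratio = 1 - 0.792236 = 0.207764
as a percentage: 0.207764 * 100 = 20.78%

Space savings = 1 - 49121/62003 = 20.78%


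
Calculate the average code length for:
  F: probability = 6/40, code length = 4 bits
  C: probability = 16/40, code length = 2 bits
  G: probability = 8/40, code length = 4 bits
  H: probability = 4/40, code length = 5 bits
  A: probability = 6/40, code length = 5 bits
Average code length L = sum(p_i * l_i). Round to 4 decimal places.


Weighted contributions p_i * l_i:
  F: (6/40) * 4 = 24/40
  C: (16/40) * 2 = 32/40
  G: (8/40) * 4 = 32/40
  H: (4/40) * 5 = 20/40
  A: (6/40) * 5 = 30/40
Sum = (24 + 32 + 32 + 20 + 30)/40 = 138/40

L = 138/40 = 3.4500 bits/symbol


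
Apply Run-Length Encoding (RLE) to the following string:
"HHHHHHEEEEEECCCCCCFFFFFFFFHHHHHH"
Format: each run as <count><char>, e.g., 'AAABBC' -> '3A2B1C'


Scanning runs left to right:
  i=0: run of 'H' x 6 -> '6H'
  i=6: run of 'E' x 6 -> '6E'
  i=12: run of 'C' x 6 -> '6C'
  i=18: run of 'F' x 8 -> '8F'
  i=26: run of 'H' x 6 -> '6H'

RLE = 6H6E6C8F6H


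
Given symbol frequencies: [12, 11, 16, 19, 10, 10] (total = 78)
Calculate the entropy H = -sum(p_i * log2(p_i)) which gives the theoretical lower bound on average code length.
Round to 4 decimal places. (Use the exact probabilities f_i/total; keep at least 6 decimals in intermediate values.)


Per-symbol terms -p_i * log2(p_i) with p_i = f_i/78:
  p = 12/78 = 0.153846: log2(p) = -2.700440, -p*log2(p) = 0.415452
  p = 11/78 = 0.141026: log2(p) = -2.825971, -p*log2(p) = 0.398534
  p = 16/78 = 0.205128: log2(p) = -2.285402, -p*log2(p) = 0.468800
  p = 19/78 = 0.243590: log2(p) = -2.037475, -p*log2(p) = 0.496308
  p = 10/78 = 0.128205: log2(p) = -2.963474, -p*log2(p) = 0.379933
  p = 10/78 = 0.128205: log2(p) = -2.963474, -p*log2(p) = 0.379933
H = 0.415452 + 0.398534 + 0.468800 + 0.496308 + 0.379933 + 0.379933 = 2.538960

H = 2.539 bits/symbol


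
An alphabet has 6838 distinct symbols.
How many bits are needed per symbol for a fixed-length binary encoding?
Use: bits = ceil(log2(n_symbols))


log2(6838) = 12.7394
Bracket: 2^12 = 4096 < 6838 <= 2^13 = 8192
So ceil(log2(6838)) = 13

bits = ceil(log2(6838)) = ceil(12.7394) = 13 bits


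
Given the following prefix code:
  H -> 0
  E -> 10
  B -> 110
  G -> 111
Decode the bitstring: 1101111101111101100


Decoding step by step:
Bits 110 -> B
Bits 111 -> G
Bits 110 -> B
Bits 111 -> G
Bits 110 -> B
Bits 110 -> B
Bits 0 -> H


Decoded message: BGBGBBH


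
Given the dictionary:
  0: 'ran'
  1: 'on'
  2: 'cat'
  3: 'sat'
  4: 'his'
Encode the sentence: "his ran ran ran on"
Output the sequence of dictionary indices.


Look up each word in the dictionary:
  'his' -> 4
  'ran' -> 0
  'ran' -> 0
  'ran' -> 0
  'on' -> 1

Encoded: [4, 0, 0, 0, 1]


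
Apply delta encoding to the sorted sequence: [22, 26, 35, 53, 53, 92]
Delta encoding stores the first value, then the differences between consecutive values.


First value: 22
Deltas:
  26 - 22 = 4
  35 - 26 = 9
  53 - 35 = 18
  53 - 53 = 0
  92 - 53 = 39


Delta encoded: [22, 4, 9, 18, 0, 39]


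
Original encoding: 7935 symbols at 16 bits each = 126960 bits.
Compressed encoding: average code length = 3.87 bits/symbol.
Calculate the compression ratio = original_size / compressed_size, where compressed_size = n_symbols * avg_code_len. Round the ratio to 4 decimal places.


original_size = n_symbols * orig_bits = 7935 * 16 = 126960 bits
compressed_size = n_symbols * avg_code_len = 7935 * 3.87 = 30708.45 bits
ratio = original_size / compressed_size = 126960 / 30708.45 = 4.1344

Compression ratio = 4.1344


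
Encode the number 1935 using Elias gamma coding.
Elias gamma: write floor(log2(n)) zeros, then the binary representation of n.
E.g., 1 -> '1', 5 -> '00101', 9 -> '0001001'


num_bits = floor(log2(1935)) + 1 = 11
leading_zeros = num_bits - 1 = 10
binary(1935) = 11110001111

Elias gamma(1935) = '0000000000' + '11110001111' = 000000000011110001111 (21 bits)


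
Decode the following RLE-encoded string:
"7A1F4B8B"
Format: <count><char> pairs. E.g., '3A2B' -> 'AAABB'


Expanding each <count><char> pair:
  7A -> 'AAAAAAA'
  1F -> 'F'
  4B -> 'BBBB'
  8B -> 'BBBBBBBB'

Decoded = AAAAAAAFBBBBBBBBBBBB


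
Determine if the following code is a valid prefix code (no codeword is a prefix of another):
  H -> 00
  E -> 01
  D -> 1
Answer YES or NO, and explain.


Checking each pair (does one codeword prefix another?):
  H='00' vs E='01': no prefix
  H='00' vs D='1': no prefix
  E='01' vs H='00': no prefix
  E='01' vs D='1': no prefix
  D='1' vs H='00': no prefix
  D='1' vs E='01': no prefix
No violation found over all pairs.

YES -- this is a valid prefix code. No codeword is a prefix of any other codeword.


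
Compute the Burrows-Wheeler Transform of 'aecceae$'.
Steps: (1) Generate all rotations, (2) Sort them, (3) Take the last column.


Rotations (sorted):
  0: $aecceae -> last char: e
  1: ae$aecce -> last char: e
  2: aecceae$ -> last char: $
  3: cceae$ae -> last char: e
  4: ceae$aec -> last char: c
  5: e$aeccea -> last char: a
  6: eae$aecc -> last char: c
  7: ecceae$a -> last char: a


BWT = ee$ecaca


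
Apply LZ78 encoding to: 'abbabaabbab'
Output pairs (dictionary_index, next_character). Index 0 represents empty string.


LZ78 encoding steps:
Dictionary: {0: ''}
Step 1: w='' (idx 0), next='a' -> output (0, 'a'), add 'a' as idx 1
Step 2: w='' (idx 0), next='b' -> output (0, 'b'), add 'b' as idx 2
Step 3: w='b' (idx 2), next='a' -> output (2, 'a'), add 'ba' as idx 3
Step 4: w='ba' (idx 3), next='a' -> output (3, 'a'), add 'baa' as idx 4
Step 5: w='b' (idx 2), next='b' -> output (2, 'b'), add 'bb' as idx 5
Step 6: w='a' (idx 1), next='b' -> output (1, 'b'), add 'ab' as idx 6


Encoded: [(0, 'a'), (0, 'b'), (2, 'a'), (3, 'a'), (2, 'b'), (1, 'b')]


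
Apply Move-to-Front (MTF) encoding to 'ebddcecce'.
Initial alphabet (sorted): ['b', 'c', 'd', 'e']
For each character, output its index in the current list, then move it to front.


MTF encoding:
'e': index 3 in ['b', 'c', 'd', 'e'] -> ['e', 'b', 'c', 'd']
'b': index 1 in ['e', 'b', 'c', 'd'] -> ['b', 'e', 'c', 'd']
'd': index 3 in ['b', 'e', 'c', 'd'] -> ['d', 'b', 'e', 'c']
'd': index 0 in ['d', 'b', 'e', 'c'] -> ['d', 'b', 'e', 'c']
'c': index 3 in ['d', 'b', 'e', 'c'] -> ['c', 'd', 'b', 'e']
'e': index 3 in ['c', 'd', 'b', 'e'] -> ['e', 'c', 'd', 'b']
'c': index 1 in ['e', 'c', 'd', 'b'] -> ['c', 'e', 'd', 'b']
'c': index 0 in ['c', 'e', 'd', 'b'] -> ['c', 'e', 'd', 'b']
'e': index 1 in ['c', 'e', 'd', 'b'] -> ['e', 'c', 'd', 'b']


Output: [3, 1, 3, 0, 3, 3, 1, 0, 1]


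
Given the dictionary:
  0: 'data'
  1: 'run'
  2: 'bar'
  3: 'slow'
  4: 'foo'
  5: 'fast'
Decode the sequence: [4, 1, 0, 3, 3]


Look up each index in the dictionary:
  4 -> 'foo'
  1 -> 'run'
  0 -> 'data'
  3 -> 'slow'
  3 -> 'slow'

Decoded: "foo run data slow slow"


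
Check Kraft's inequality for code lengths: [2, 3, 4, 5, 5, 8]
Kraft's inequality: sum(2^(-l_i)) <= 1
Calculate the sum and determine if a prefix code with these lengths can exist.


Sum = 2^(-2) + 2^(-3) + 2^(-4) + 2^(-5) + 2^(-5) + 2^(-8)
    = 0.25 + 0.125 + 0.0625 + 0.03125 + 0.03125 + 0.00390625
    = 129/256 = 0.50390625
Since 0.50390625 <= 1, Kraft's inequality IS satisfied.
A prefix code with these lengths CAN exist.

Kraft sum = 0.50390625. Satisfied.


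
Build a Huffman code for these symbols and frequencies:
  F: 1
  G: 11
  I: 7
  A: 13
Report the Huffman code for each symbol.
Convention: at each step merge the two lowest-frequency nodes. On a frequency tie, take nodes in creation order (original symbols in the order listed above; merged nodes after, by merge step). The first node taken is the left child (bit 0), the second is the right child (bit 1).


Huffman tree construction:
Step 1: Merge F(1) + I(7) = 8
Step 2: Merge (F+I)(8) + G(11) = 19
Step 3: Merge A(13) + ((F+I)+G)(19) = 32
Read each symbol's code off the tree from the root (left child = 0, right child = 1).

Codes:
  F: 100 (length 3)
  G: 11 (length 2)
  I: 101 (length 3)
  A: 0 (length 1)
Average code length: 59/32 = 1.8438 bits/symbol


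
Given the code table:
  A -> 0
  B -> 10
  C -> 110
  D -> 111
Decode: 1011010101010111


Decoding:
10 -> B
110 -> C
10 -> B
10 -> B
10 -> B
10 -> B
111 -> D


Result: BCBBBBD


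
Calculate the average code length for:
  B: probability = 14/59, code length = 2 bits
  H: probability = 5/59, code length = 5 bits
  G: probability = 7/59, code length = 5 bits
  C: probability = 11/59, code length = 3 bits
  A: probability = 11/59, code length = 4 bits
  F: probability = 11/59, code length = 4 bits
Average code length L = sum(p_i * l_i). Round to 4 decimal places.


Weighted contributions p_i * l_i:
  B: (14/59) * 2 = 28/59
  H: (5/59) * 5 = 25/59
  G: (7/59) * 5 = 35/59
  C: (11/59) * 3 = 33/59
  A: (11/59) * 4 = 44/59
  F: (11/59) * 4 = 44/59
Sum = (28 + 25 + 35 + 33 + 44 + 44)/59 = 209/59

L = 209/59 = 3.5424 bits/symbol


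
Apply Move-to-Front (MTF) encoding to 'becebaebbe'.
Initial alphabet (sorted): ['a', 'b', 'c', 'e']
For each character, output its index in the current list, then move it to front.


MTF encoding:
'b': index 1 in ['a', 'b', 'c', 'e'] -> ['b', 'a', 'c', 'e']
'e': index 3 in ['b', 'a', 'c', 'e'] -> ['e', 'b', 'a', 'c']
'c': index 3 in ['e', 'b', 'a', 'c'] -> ['c', 'e', 'b', 'a']
'e': index 1 in ['c', 'e', 'b', 'a'] -> ['e', 'c', 'b', 'a']
'b': index 2 in ['e', 'c', 'b', 'a'] -> ['b', 'e', 'c', 'a']
'a': index 3 in ['b', 'e', 'c', 'a'] -> ['a', 'b', 'e', 'c']
'e': index 2 in ['a', 'b', 'e', 'c'] -> ['e', 'a', 'b', 'c']
'b': index 2 in ['e', 'a', 'b', 'c'] -> ['b', 'e', 'a', 'c']
'b': index 0 in ['b', 'e', 'a', 'c'] -> ['b', 'e', 'a', 'c']
'e': index 1 in ['b', 'e', 'a', 'c'] -> ['e', 'b', 'a', 'c']


Output: [1, 3, 3, 1, 2, 3, 2, 2, 0, 1]


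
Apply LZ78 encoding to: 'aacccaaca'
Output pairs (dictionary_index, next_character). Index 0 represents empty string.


LZ78 encoding steps:
Dictionary: {0: ''}
Step 1: w='' (idx 0), next='a' -> output (0, 'a'), add 'a' as idx 1
Step 2: w='a' (idx 1), next='c' -> output (1, 'c'), add 'ac' as idx 2
Step 3: w='' (idx 0), next='c' -> output (0, 'c'), add 'c' as idx 3
Step 4: w='c' (idx 3), next='a' -> output (3, 'a'), add 'ca' as idx 4
Step 5: w='ac' (idx 2), next='a' -> output (2, 'a'), add 'aca' as idx 5


Encoded: [(0, 'a'), (1, 'c'), (0, 'c'), (3, 'a'), (2, 'a')]


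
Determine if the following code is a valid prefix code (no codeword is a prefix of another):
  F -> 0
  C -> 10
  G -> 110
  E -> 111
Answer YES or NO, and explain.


Checking each pair (does one codeword prefix another?):
  F='0' vs C='10': no prefix
  F='0' vs G='110': no prefix
  F='0' vs E='111': no prefix
  C='10' vs F='0': no prefix
  C='10' vs G='110': no prefix
  C='10' vs E='111': no prefix
  G='110' vs F='0': no prefix
  G='110' vs C='10': no prefix
  G='110' vs E='111': no prefix
  E='111' vs F='0': no prefix
  E='111' vs C='10': no prefix
  E='111' vs G='110': no prefix
No violation found over all pairs.

YES -- this is a valid prefix code. No codeword is a prefix of any other codeword.


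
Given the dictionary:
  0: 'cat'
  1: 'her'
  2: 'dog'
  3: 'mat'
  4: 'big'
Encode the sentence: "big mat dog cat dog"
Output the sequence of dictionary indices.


Look up each word in the dictionary:
  'big' -> 4
  'mat' -> 3
  'dog' -> 2
  'cat' -> 0
  'dog' -> 2

Encoded: [4, 3, 2, 0, 2]


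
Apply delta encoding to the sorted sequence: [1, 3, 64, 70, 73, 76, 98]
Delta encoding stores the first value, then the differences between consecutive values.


First value: 1
Deltas:
  3 - 1 = 2
  64 - 3 = 61
  70 - 64 = 6
  73 - 70 = 3
  76 - 73 = 3
  98 - 76 = 22


Delta encoded: [1, 2, 61, 6, 3, 3, 22]


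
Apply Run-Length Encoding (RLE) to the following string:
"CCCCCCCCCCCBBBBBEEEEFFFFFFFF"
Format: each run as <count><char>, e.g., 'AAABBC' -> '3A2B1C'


Scanning runs left to right:
  i=0: run of 'C' x 11 -> '11C'
  i=11: run of 'B' x 5 -> '5B'
  i=16: run of 'E' x 4 -> '4E'
  i=20: run of 'F' x 8 -> '8F'

RLE = 11C5B4E8F


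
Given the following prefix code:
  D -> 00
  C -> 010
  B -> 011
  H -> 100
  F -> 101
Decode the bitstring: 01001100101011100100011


Decoding step by step:
Bits 010 -> C
Bits 011 -> B
Bits 00 -> D
Bits 101 -> F
Bits 011 -> B
Bits 100 -> H
Bits 100 -> H
Bits 011 -> B


Decoded message: CBDFBHHB


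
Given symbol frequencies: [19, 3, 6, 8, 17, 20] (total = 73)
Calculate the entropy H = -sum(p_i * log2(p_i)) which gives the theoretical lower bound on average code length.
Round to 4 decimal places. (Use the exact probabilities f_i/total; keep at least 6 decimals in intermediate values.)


Per-symbol terms -p_i * log2(p_i) with p_i = f_i/73:
  p = 19/73 = 0.260274: log2(p) = -1.941897, -p*log2(p) = 0.505425
  p = 3/73 = 0.041096: log2(p) = -4.604862, -p*log2(p) = 0.189241
  p = 6/73 = 0.082192: log2(p) = -3.604862, -p*log2(p) = 0.296290
  p = 8/73 = 0.109589: log2(p) = -3.189825, -p*log2(p) = 0.349570
  p = 17/73 = 0.232877: log2(p) = -2.102362, -p*log2(p) = 0.489591
  p = 20/73 = 0.273973: log2(p) = -1.867896, -p*log2(p) = 0.511752
H = 0.505425 + 0.189241 + 0.296290 + 0.349570 + 0.489591 + 0.511752 = 2.341869

H = 2.3419 bits/symbol


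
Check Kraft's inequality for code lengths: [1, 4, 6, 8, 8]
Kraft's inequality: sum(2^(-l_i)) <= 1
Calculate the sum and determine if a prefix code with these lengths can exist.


Sum = 2^(-1) + 2^(-4) + 2^(-6) + 2^(-8) + 2^(-8)
    = 0.5 + 0.0625 + 0.015625 + 0.00390625 + 0.00390625
    = 150/256 = 0.5859375
Since 0.5859375 <= 1, Kraft's inequality IS satisfied.
A prefix code with these lengths CAN exist.

Kraft sum = 0.5859375. Satisfied.


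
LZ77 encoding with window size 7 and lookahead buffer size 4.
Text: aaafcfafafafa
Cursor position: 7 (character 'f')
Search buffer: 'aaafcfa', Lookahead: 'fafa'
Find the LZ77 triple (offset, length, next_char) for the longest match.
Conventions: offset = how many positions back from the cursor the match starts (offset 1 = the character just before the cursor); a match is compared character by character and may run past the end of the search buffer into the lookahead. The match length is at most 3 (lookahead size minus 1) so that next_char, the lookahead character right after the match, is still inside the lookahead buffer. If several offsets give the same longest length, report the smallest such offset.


Try each offset into the search buffer:
  offset=1 (pos 6, char 'a'): match length 0
  offset=2 (pos 5, char 'f'): match length 3
  offset=3 (pos 4, char 'c'): match length 0
  offset=4 (pos 3, char 'f'): match length 1
  offset=5 (pos 2, char 'a'): match length 0
  offset=6 (pos 1, char 'a'): match length 0
  offset=7 (pos 0, char 'a'): match length 0
Longest match has length 3 at offset 2.
next_char = character at position 7 + 3 = 10 -> 'a'

Best match: offset=2, length=3 (matching 'faf' starting at position 5)
LZ77 triple: (2, 3, 'a')


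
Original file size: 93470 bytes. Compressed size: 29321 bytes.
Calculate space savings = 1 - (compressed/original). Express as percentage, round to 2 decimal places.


ratio = compressed/original = 29321/93470 = 0.313694
savings = 1 - ratio = 1 - 0.313694 = 0.686306
as a percentage: 0.686306 * 100 = 68.63%

Space savings = 1 - 29321/93470 = 68.63%


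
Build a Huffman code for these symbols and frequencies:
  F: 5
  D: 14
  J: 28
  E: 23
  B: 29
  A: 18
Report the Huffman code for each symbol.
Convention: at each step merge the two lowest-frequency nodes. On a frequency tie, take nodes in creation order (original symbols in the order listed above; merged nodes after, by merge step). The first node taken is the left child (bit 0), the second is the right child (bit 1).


Huffman tree construction:
Step 1: Merge F(5) + D(14) = 19
Step 2: Merge A(18) + (F+D)(19) = 37
Step 3: Merge E(23) + J(28) = 51
Step 4: Merge B(29) + (A+(F+D))(37) = 66
Step 5: Merge (E+J)(51) + (B+(A+(F+D)))(66) = 117
Read each symbol's code off the tree from the root (left child = 0, right child = 1).

Codes:
  F: 1110 (length 4)
  D: 1111 (length 4)
  J: 01 (length 2)
  E: 00 (length 2)
  B: 10 (length 2)
  A: 110 (length 3)
Average code length: 290/117 = 2.4786 bits/symbol


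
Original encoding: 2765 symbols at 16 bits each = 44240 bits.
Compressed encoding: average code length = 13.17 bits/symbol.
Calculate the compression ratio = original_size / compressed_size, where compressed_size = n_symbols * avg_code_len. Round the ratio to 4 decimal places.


original_size = n_symbols * orig_bits = 2765 * 16 = 44240 bits
compressed_size = n_symbols * avg_code_len = 2765 * 13.17 = 36415.05 bits
ratio = original_size / compressed_size = 44240 / 36415.05 = 1.2149

Compression ratio = 1.2149


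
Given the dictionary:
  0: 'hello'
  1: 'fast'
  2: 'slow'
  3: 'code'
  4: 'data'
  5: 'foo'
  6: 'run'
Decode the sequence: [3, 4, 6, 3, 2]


Look up each index in the dictionary:
  3 -> 'code'
  4 -> 'data'
  6 -> 'run'
  3 -> 'code'
  2 -> 'slow'

Decoded: "code data run code slow"


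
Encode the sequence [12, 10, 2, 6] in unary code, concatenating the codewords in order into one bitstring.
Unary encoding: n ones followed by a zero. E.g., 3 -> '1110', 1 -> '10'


Encode each number as n ones followed by a terminating 0:
  12 -> 1111111111110 (13 bits)
  10 -> 11111111110 (11 bits)
  2 -> 110 (3 bits)
  6 -> 1111110 (7 bits)
Total length = 13 + 11 + 3 + 7 = 34 bits.

Unary([12, 10, 2, 6]) = 1111111111110111111111101101111110 (34 bits)


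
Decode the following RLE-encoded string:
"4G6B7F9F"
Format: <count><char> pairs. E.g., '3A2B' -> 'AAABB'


Expanding each <count><char> pair:
  4G -> 'GGGG'
  6B -> 'BBBBBB'
  7F -> 'FFFFFFF'
  9F -> 'FFFFFFFFF'

Decoded = GGGGBBBBBBFFFFFFFFFFFFFFFF


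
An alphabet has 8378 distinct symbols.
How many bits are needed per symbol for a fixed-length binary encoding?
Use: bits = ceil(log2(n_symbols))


log2(8378) = 13.0324
Bracket: 2^13 = 8192 < 8378 <= 2^14 = 16384
So ceil(log2(8378)) = 14

bits = ceil(log2(8378)) = ceil(13.0324) = 14 bits


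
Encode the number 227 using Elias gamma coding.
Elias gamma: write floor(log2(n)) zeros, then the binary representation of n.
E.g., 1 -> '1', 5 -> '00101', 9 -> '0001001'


num_bits = floor(log2(227)) + 1 = 8
leading_zeros = num_bits - 1 = 7
binary(227) = 11100011

Elias gamma(227) = '0000000' + '11100011' = 000000011100011 (15 bits)


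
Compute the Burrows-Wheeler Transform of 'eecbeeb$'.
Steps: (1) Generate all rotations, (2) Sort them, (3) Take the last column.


Rotations (sorted):
  0: $eecbeeb -> last char: b
  1: b$eecbee -> last char: e
  2: beeb$eec -> last char: c
  3: cbeeb$ee -> last char: e
  4: eb$eecbe -> last char: e
  5: ecbeeb$e -> last char: e
  6: eeb$eecb -> last char: b
  7: eecbeeb$ -> last char: $


BWT = beceeeb$


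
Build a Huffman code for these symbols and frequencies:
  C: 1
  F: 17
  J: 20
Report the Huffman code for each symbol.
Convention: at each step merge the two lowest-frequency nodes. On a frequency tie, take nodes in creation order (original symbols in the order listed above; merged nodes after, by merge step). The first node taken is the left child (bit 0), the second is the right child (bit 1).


Huffman tree construction:
Step 1: Merge C(1) + F(17) = 18
Step 2: Merge (C+F)(18) + J(20) = 38
Read each symbol's code off the tree from the root (left child = 0, right child = 1).

Codes:
  C: 00 (length 2)
  F: 01 (length 2)
  J: 1 (length 1)
Average code length: 56/38 = 1.4737 bits/symbol


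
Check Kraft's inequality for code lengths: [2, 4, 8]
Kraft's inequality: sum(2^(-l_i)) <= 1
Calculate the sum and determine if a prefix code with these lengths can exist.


Sum = 2^(-2) + 2^(-4) + 2^(-8)
    = 0.25 + 0.0625 + 0.00390625
    = 81/256 = 0.31640625
Since 0.31640625 <= 1, Kraft's inequality IS satisfied.
A prefix code with these lengths CAN exist.

Kraft sum = 0.31640625. Satisfied.


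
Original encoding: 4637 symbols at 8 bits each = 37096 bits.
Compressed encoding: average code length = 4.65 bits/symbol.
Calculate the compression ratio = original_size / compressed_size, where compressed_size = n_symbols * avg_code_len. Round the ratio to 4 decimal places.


original_size = n_symbols * orig_bits = 4637 * 8 = 37096 bits
compressed_size = n_symbols * avg_code_len = 4637 * 4.65 = 21562.05 bits
ratio = original_size / compressed_size = 37096 / 21562.05 = 1.7204

Compression ratio = 1.7204


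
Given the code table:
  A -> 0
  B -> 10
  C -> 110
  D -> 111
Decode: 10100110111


Decoding:
10 -> B
10 -> B
0 -> A
110 -> C
111 -> D


Result: BBACD


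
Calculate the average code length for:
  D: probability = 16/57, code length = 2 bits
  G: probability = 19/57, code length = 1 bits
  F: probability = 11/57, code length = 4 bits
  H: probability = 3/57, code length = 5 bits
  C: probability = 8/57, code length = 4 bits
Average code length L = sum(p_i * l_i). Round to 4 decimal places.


Weighted contributions p_i * l_i:
  D: (16/57) * 2 = 32/57
  G: (19/57) * 1 = 19/57
  F: (11/57) * 4 = 44/57
  H: (3/57) * 5 = 15/57
  C: (8/57) * 4 = 32/57
Sum = (32 + 19 + 44 + 15 + 32)/57 = 142/57

L = 142/57 = 2.4912 bits/symbol


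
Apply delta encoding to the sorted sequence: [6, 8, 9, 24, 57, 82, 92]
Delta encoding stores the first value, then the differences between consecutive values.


First value: 6
Deltas:
  8 - 6 = 2
  9 - 8 = 1
  24 - 9 = 15
  57 - 24 = 33
  82 - 57 = 25
  92 - 82 = 10


Delta encoded: [6, 2, 1, 15, 33, 25, 10]


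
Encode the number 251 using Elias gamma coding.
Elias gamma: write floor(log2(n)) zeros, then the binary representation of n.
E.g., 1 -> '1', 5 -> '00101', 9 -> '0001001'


num_bits = floor(log2(251)) + 1 = 8
leading_zeros = num_bits - 1 = 7
binary(251) = 11111011

Elias gamma(251) = '0000000' + '11111011' = 000000011111011 (15 bits)


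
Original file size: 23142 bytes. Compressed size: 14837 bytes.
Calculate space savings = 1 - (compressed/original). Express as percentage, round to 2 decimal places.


ratio = compressed/original = 14837/23142 = 0.641129
savings = 1 - ratio = 1 - 0.641129 = 0.358871
as a percentage: 0.358871 * 100 = 35.89%

Space savings = 1 - 14837/23142 = 35.89%


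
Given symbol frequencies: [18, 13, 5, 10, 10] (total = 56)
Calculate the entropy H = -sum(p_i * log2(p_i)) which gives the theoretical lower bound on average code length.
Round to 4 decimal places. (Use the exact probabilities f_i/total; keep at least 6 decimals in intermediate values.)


Per-symbol terms -p_i * log2(p_i) with p_i = f_i/56:
  p = 18/56 = 0.321429: log2(p) = -1.637430, -p*log2(p) = 0.526317
  p = 13/56 = 0.232143: log2(p) = -2.106915, -p*log2(p) = 0.489105
  p = 5/56 = 0.089286: log2(p) = -3.485427, -p*log2(p) = 0.311199
  p = 10/56 = 0.178571: log2(p) = -2.485427, -p*log2(p) = 0.443826
  p = 10/56 = 0.178571: log2(p) = -2.485427, -p*log2(p) = 0.443826
H = 0.526317 + 0.489105 + 0.311199 + 0.443826 + 0.443826 = 2.214273

H = 2.2143 bits/symbol


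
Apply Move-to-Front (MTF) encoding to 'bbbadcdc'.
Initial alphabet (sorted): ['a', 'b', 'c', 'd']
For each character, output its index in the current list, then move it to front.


MTF encoding:
'b': index 1 in ['a', 'b', 'c', 'd'] -> ['b', 'a', 'c', 'd']
'b': index 0 in ['b', 'a', 'c', 'd'] -> ['b', 'a', 'c', 'd']
'b': index 0 in ['b', 'a', 'c', 'd'] -> ['b', 'a', 'c', 'd']
'a': index 1 in ['b', 'a', 'c', 'd'] -> ['a', 'b', 'c', 'd']
'd': index 3 in ['a', 'b', 'c', 'd'] -> ['d', 'a', 'b', 'c']
'c': index 3 in ['d', 'a', 'b', 'c'] -> ['c', 'd', 'a', 'b']
'd': index 1 in ['c', 'd', 'a', 'b'] -> ['d', 'c', 'a', 'b']
'c': index 1 in ['d', 'c', 'a', 'b'] -> ['c', 'd', 'a', 'b']


Output: [1, 0, 0, 1, 3, 3, 1, 1]


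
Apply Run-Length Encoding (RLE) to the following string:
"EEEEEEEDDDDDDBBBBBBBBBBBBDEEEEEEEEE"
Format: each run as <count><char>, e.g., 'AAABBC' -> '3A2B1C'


Scanning runs left to right:
  i=0: run of 'E' x 7 -> '7E'
  i=7: run of 'D' x 6 -> '6D'
  i=13: run of 'B' x 12 -> '12B'
  i=25: run of 'D' x 1 -> '1D'
  i=26: run of 'E' x 9 -> '9E'

RLE = 7E6D12B1D9E


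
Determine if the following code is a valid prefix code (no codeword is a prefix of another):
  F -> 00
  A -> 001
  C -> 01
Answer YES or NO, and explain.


Checking each pair (does one codeword prefix another?):
  F='00' vs A='001': prefix -- VIOLATION

NO -- this is NOT a valid prefix code. F (00) is a prefix of A (001).


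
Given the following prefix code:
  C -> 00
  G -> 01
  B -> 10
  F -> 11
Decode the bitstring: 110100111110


Decoding step by step:
Bits 11 -> F
Bits 01 -> G
Bits 00 -> C
Bits 11 -> F
Bits 11 -> F
Bits 10 -> B


Decoded message: FGCFFB


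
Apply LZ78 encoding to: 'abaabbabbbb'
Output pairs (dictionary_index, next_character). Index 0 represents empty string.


LZ78 encoding steps:
Dictionary: {0: ''}
Step 1: w='' (idx 0), next='a' -> output (0, 'a'), add 'a' as idx 1
Step 2: w='' (idx 0), next='b' -> output (0, 'b'), add 'b' as idx 2
Step 3: w='a' (idx 1), next='a' -> output (1, 'a'), add 'aa' as idx 3
Step 4: w='b' (idx 2), next='b' -> output (2, 'b'), add 'bb' as idx 4
Step 5: w='a' (idx 1), next='b' -> output (1, 'b'), add 'ab' as idx 5
Step 6: w='bb' (idx 4), next='b' -> output (4, 'b'), add 'bbb' as idx 6


Encoded: [(0, 'a'), (0, 'b'), (1, 'a'), (2, 'b'), (1, 'b'), (4, 'b')]


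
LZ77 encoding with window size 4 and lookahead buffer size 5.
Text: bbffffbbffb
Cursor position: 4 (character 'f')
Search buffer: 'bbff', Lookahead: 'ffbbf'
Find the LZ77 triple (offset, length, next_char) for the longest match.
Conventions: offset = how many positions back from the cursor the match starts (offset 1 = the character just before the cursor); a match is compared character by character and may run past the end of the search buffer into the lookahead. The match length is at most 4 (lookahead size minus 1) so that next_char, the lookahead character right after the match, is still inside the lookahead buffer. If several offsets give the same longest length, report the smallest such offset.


Try each offset into the search buffer:
  offset=1 (pos 3, char 'f'): match length 2
  offset=2 (pos 2, char 'f'): match length 2
  offset=3 (pos 1, char 'b'): match length 0
  offset=4 (pos 0, char 'b'): match length 0
Longest match has length 2, found at offsets 1, 2; take the smallest, offset 1.
next_char = character at position 4 + 2 = 6 -> 'b'

Best match: offset=1, length=2 (matching 'ff' starting at position 3)
LZ77 triple: (1, 2, 'b')


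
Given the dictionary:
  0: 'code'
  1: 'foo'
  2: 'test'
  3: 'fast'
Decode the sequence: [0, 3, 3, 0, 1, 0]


Look up each index in the dictionary:
  0 -> 'code'
  3 -> 'fast'
  3 -> 'fast'
  0 -> 'code'
  1 -> 'foo'
  0 -> 'code'

Decoded: "code fast fast code foo code"


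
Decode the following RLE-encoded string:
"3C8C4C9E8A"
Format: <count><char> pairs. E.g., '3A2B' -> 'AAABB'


Expanding each <count><char> pair:
  3C -> 'CCC'
  8C -> 'CCCCCCCC'
  4C -> 'CCCC'
  9E -> 'EEEEEEEEE'
  8A -> 'AAAAAAAA'

Decoded = CCCCCCCCCCCCCCCEEEEEEEEEAAAAAAAA


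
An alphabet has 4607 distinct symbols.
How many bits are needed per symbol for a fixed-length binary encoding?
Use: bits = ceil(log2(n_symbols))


log2(4607) = 12.1696
Bracket: 2^12 = 4096 < 4607 <= 2^13 = 8192
So ceil(log2(4607)) = 13

bits = ceil(log2(4607)) = ceil(12.1696) = 13 bits


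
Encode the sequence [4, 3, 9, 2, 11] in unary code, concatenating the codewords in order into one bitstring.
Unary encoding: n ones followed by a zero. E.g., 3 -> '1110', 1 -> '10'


Encode each number as n ones followed by a terminating 0:
  4 -> 11110 (5 bits)
  3 -> 1110 (4 bits)
  9 -> 1111111110 (10 bits)
  2 -> 110 (3 bits)
  11 -> 111111111110 (12 bits)
Total length = 5 + 4 + 10 + 3 + 12 = 34 bits.

Unary([4, 3, 9, 2, 11]) = 1111011101111111110110111111111110 (34 bits)


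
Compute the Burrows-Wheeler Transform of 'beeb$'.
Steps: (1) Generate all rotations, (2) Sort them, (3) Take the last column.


Rotations (sorted):
  0: $beeb -> last char: b
  1: b$bee -> last char: e
  2: beeb$ -> last char: $
  3: eb$be -> last char: e
  4: eeb$b -> last char: b


BWT = be$eb


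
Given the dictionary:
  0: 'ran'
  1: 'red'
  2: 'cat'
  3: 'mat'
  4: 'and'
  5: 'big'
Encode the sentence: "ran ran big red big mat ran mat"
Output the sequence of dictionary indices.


Look up each word in the dictionary:
  'ran' -> 0
  'ran' -> 0
  'big' -> 5
  'red' -> 1
  'big' -> 5
  'mat' -> 3
  'ran' -> 0
  'mat' -> 3

Encoded: [0, 0, 5, 1, 5, 3, 0, 3]


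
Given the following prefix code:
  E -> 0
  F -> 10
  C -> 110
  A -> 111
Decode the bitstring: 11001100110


Decoding step by step:
Bits 110 -> C
Bits 0 -> E
Bits 110 -> C
Bits 0 -> E
Bits 110 -> C


Decoded message: CECEC


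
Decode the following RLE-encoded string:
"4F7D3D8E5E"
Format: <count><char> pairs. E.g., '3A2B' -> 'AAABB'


Expanding each <count><char> pair:
  4F -> 'FFFF'
  7D -> 'DDDDDDD'
  3D -> 'DDD'
  8E -> 'EEEEEEEE'
  5E -> 'EEEEE'

Decoded = FFFFDDDDDDDDDDEEEEEEEEEEEEE


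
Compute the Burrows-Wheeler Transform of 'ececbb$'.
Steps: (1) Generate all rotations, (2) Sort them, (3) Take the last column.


Rotations (sorted):
  0: $ececbb -> last char: b
  1: b$ececb -> last char: b
  2: bb$ecec -> last char: c
  3: cbb$ece -> last char: e
  4: cecbb$e -> last char: e
  5: ecbb$ec -> last char: c
  6: ececbb$ -> last char: $


BWT = bbceec$


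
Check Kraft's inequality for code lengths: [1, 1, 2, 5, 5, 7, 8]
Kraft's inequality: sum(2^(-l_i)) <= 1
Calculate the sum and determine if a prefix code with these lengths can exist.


Sum = 2^(-1) + 2^(-1) + 2^(-2) + 2^(-5) + 2^(-5) + 2^(-7) + 2^(-8)
    = 0.5 + 0.5 + 0.25 + 0.03125 + 0.03125 + 0.0078125 + 0.00390625
    = 339/256 = 1.32421875
Since 1.32421875 > 1, Kraft's inequality is NOT satisfied.
A prefix code with these lengths CANNOT exist.

Kraft sum = 1.32421875. Not satisfied.


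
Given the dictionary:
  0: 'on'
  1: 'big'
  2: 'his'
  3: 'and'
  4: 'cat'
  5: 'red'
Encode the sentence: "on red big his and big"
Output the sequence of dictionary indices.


Look up each word in the dictionary:
  'on' -> 0
  'red' -> 5
  'big' -> 1
  'his' -> 2
  'and' -> 3
  'big' -> 1

Encoded: [0, 5, 1, 2, 3, 1]


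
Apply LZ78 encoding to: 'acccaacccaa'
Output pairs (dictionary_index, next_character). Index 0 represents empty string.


LZ78 encoding steps:
Dictionary: {0: ''}
Step 1: w='' (idx 0), next='a' -> output (0, 'a'), add 'a' as idx 1
Step 2: w='' (idx 0), next='c' -> output (0, 'c'), add 'c' as idx 2
Step 3: w='c' (idx 2), next='c' -> output (2, 'c'), add 'cc' as idx 3
Step 4: w='a' (idx 1), next='a' -> output (1, 'a'), add 'aa' as idx 4
Step 5: w='cc' (idx 3), next='c' -> output (3, 'c'), add 'ccc' as idx 5
Step 6: w='aa' (idx 4), end of input -> output (4, '')


Encoded: [(0, 'a'), (0, 'c'), (2, 'c'), (1, 'a'), (3, 'c'), (4, '')]


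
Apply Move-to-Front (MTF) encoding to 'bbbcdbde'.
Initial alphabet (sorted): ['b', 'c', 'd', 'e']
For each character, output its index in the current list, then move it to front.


MTF encoding:
'b': index 0 in ['b', 'c', 'd', 'e'] -> ['b', 'c', 'd', 'e']
'b': index 0 in ['b', 'c', 'd', 'e'] -> ['b', 'c', 'd', 'e']
'b': index 0 in ['b', 'c', 'd', 'e'] -> ['b', 'c', 'd', 'e']
'c': index 1 in ['b', 'c', 'd', 'e'] -> ['c', 'b', 'd', 'e']
'd': index 2 in ['c', 'b', 'd', 'e'] -> ['d', 'c', 'b', 'e']
'b': index 2 in ['d', 'c', 'b', 'e'] -> ['b', 'd', 'c', 'e']
'd': index 1 in ['b', 'd', 'c', 'e'] -> ['d', 'b', 'c', 'e']
'e': index 3 in ['d', 'b', 'c', 'e'] -> ['e', 'd', 'b', 'c']


Output: [0, 0, 0, 1, 2, 2, 1, 3]


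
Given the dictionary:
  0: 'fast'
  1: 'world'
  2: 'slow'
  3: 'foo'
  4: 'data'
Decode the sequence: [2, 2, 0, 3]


Look up each index in the dictionary:
  2 -> 'slow'
  2 -> 'slow'
  0 -> 'fast'
  3 -> 'foo'

Decoded: "slow slow fast foo"


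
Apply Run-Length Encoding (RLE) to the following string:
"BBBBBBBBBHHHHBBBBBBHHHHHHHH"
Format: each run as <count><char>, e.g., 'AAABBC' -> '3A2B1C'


Scanning runs left to right:
  i=0: run of 'B' x 9 -> '9B'
  i=9: run of 'H' x 4 -> '4H'
  i=13: run of 'B' x 6 -> '6B'
  i=19: run of 'H' x 8 -> '8H'

RLE = 9B4H6B8H


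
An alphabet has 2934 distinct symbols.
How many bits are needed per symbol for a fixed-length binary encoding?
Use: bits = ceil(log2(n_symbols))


log2(2934) = 11.5187
Bracket: 2^11 = 2048 < 2934 <= 2^12 = 4096
So ceil(log2(2934)) = 12

bits = ceil(log2(2934)) = ceil(11.5187) = 12 bits


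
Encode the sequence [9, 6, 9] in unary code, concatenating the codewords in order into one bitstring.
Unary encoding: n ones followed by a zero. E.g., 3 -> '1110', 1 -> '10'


Encode each number as n ones followed by a terminating 0:
  9 -> 1111111110 (10 bits)
  6 -> 1111110 (7 bits)
  9 -> 1111111110 (10 bits)
Total length = 10 + 7 + 10 = 27 bits.

Unary([9, 6, 9]) = 111111111011111101111111110 (27 bits)


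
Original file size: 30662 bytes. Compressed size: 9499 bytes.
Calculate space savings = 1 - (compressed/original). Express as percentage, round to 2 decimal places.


ratio = compressed/original = 9499/30662 = 0.309797
savings = 1 - ratio = 1 - 0.309797 = 0.690203
as a percentage: 0.690203 * 100 = 69.02%

Space savings = 1 - 9499/30662 = 69.02%


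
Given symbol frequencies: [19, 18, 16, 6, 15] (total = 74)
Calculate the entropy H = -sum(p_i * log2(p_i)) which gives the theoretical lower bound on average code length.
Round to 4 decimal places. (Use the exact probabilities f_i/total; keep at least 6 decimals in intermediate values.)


Per-symbol terms -p_i * log2(p_i) with p_i = f_i/74:
  p = 19/74 = 0.256757: log2(p) = -1.961526, -p*log2(p) = 0.503635
  p = 18/74 = 0.243243: log2(p) = -2.039528, -p*log2(p) = 0.496101
  p = 16/74 = 0.216216: log2(p) = -2.209453, -p*log2(p) = 0.477720
  p = 6/74 = 0.081081: log2(p) = -3.624491, -p*log2(p) = 0.293878
  p = 15/74 = 0.202703: log2(p) = -2.302563, -p*log2(p) = 0.466736
H = 0.503635 + 0.496101 + 0.477720 + 0.293878 + 0.466736 = 2.238070

H = 2.2381 bits/symbol
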